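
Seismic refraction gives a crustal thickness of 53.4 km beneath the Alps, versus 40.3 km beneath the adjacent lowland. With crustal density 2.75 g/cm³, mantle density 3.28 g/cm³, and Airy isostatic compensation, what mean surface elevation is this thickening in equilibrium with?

Excess crust Δ = 53.4 km − 40.3 km = 13.1 km, split between elevation h and root r with h + r = Δ.
Airy balance ρ_c h = (ρ_m − ρ_c) r gives r = h ρ_c/(ρ_m − ρ_c), so h (1 + ρ_c/(ρ_m − ρ_c)) = Δ, i.e. h = Δ (ρ_m − ρ_c)/ρ_m.
h = 13.1 km × 0.53/3.28 = 2.12 km.

2.12 km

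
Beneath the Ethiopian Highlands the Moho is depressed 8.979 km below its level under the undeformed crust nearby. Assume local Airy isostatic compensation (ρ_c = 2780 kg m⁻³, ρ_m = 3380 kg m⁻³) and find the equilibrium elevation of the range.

1.94 km

In Airy isostatic equilibrium: ρ_c h = (ρ_m − ρ_c) r.
h = r (ρ_m − ρ_c) / ρ_c = 8.979 km × (3380 − 2780) / 2780 = 1.94 km.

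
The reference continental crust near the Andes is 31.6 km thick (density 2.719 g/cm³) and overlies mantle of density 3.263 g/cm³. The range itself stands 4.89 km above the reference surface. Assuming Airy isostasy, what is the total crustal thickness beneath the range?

60.9 km

Root depth r = h ρ_c / (ρ_m − ρ_c) = 4.89 km × 2.719 / 0.544 = 24.44 km.
Total thickness = T + h + r = 31.6 km + 4.89 km + 24.44 km = 60.9 km.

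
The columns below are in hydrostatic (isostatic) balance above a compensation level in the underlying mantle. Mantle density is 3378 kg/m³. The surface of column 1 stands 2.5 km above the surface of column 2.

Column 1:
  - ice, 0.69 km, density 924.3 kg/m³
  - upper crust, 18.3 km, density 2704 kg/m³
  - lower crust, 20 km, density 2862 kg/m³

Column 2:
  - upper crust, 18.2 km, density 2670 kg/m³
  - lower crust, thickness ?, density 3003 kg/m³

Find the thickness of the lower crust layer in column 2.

8.04 km

Take the compensation level at the base of the deeper column (depth z_c below the surface of column 1) and equate Σ ρ_i t_i down to z_c; mantle fills any gap and the z_c terms cancel.
Column 1: 0.69×924.3 + 18.3×2704 + 20×2862 + (z_c − 38.99)×3378
Column 2: 2.5×0 + 18.2×2670 + x×3003 + (z_c − 2.5 − 18.2 − x)×3378
The z_c×3378 term appears on both sides and cancels. Collect the known terms of each column as K = Σ(ρt)_known − 3378 × (depth of known layers): K_1 = 107360.967 − 3378×38.99 = −24347.253; K_2 = 48594 − 3378×(2.5 + 18.2) = −21330.6.
Balance: K_1 = K_2 − x×(3378 − 3003), so x = (K_2 − K_1)/(3378 − 3003) = 3016.65/375 = 8.04 km.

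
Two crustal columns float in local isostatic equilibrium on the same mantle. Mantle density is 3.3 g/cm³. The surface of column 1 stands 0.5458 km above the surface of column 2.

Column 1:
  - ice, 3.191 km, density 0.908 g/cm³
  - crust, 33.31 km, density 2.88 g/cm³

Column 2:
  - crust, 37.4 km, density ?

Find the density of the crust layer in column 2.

Take the compensation level at the base of the deeper column (depth z_c below the surface of column 1) and equate Σ ρ_i t_i down to z_c; mantle fills any gap and the z_c terms cancel.
Column 1: 3.191×0.908 + 33.31×2.88 + (z_c − 36.501)×3.3
Column 2: 0.5458×0 + 37.4×ρ + (z_c − 0.5458 − 37.4)×3.3
The z_c×3.3 term appears on both sides and cancels. Collect the known terms of each column as K = Σ(ρt)_known − 3.3 × (depth of known layers): K_1 = 98.830228 − 3.3×36.501 = −21.623072; K_2 = 0 − 3.3×(0.5458 + 37.4) = −125.22114.
Balance: K_1 = K_2 + 37.4×ρ, so ρ = (K_1 − K_2)/37.4 = 103.598/37.4 = 2.77 g/cm³.

2.77 g/cm³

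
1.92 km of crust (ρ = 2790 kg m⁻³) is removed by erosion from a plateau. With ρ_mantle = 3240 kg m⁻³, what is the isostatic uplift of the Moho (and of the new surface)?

Unloading: uplift u = e ρ_c/ρ_m = 1.92 km × 2790/3240 = 1.65 km.

1.65 km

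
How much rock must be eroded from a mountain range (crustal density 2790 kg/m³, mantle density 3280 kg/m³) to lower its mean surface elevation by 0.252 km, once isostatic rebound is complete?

1.69 km

Net drop Δ = e − u = e − e ρ_c/ρ_m = e (ρ_m − ρ_c)/ρ_m.
e = Δ ρ_m/(ρ_m − ρ_c) = 0.252 km × 3280/490 = 1.69 km.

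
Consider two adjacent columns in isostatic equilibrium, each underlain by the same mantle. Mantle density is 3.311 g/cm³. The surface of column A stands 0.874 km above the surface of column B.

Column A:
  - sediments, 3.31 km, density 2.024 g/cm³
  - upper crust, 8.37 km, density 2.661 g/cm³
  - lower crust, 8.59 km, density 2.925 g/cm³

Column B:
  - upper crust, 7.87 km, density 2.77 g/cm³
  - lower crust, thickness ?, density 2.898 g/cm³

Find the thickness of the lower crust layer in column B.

14.2 km

Take the compensation level at the base of the deeper column (depth z_c below the surface of column A) and equate Σ ρ_i t_i down to z_c; mantle fills any gap and the z_c terms cancel.
Column A: 3.31×2.024 + 8.37×2.661 + 8.59×2.925 + (z_c − 20.27)×3.311
Column B: 0.874×0 + 7.87×2.77 + x×2.898 + (z_c − 0.874 − 7.87 − x)×3.311
The z_c×3.311 term appears on both sides and cancels. Collect the known terms of each column as K = Σ(ρt)_known − 3.311 × (depth of known layers): K_A = 54.09776 − 3.311×20.27 = −13.01621; K_B = 21.7999 − 3.311×(0.874 + 7.87) = −7.151484.
Balance: K_A = K_B − x×(3.311 − 2.898), so x = (K_B − K_A)/(3.311 − 2.898) = 5.86473/0.413 = 14.2 km.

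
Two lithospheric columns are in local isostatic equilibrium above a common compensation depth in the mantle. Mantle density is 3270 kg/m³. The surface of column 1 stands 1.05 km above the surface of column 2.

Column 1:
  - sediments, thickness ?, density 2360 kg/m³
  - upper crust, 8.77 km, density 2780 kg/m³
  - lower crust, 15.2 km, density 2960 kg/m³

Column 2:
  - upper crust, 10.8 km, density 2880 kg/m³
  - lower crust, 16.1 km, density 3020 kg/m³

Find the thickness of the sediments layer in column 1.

2.92 km

Take the compensation level at the base of the deeper column (depth z_c below the surface of column 1) and equate Σ ρ_i t_i down to z_c; mantle fills any gap and the z_c terms cancel.
Column 1: x×2360 + 8.77×2780 + 15.2×2960 + (z_c − 23.97 − x)×3270
Column 2: 1.05×0 + 10.8×2880 + 16.1×3020 + (z_c − 1.05 − 26.9)×3270
The z_c×3270 term appears on both sides and cancels. Collect the known terms of each column as K = Σ(ρt)_known − 3270 × (depth of known layers): K_1 = 69372.6 − 3270×23.97 = −9009.3; K_2 = 79726 − 3270×(1.05 + 26.9) = −11670.5.
Balance: K_1 − x×(3270 − 2360) = K_2, so x = (K_1 − K_2)/(3270 − 2360) = 2661.2/910 = 2.92 km.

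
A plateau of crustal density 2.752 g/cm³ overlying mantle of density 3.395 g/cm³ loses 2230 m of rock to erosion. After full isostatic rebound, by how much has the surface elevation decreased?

422 m

Rebound u = e ρ_c/ρ_m = 2230 m × 2.752/3.395 = 1808 m.
Net surface drop = e − u = 2230 m − 1808 m = e (ρ_m − ρ_c)/ρ_m = 422 m.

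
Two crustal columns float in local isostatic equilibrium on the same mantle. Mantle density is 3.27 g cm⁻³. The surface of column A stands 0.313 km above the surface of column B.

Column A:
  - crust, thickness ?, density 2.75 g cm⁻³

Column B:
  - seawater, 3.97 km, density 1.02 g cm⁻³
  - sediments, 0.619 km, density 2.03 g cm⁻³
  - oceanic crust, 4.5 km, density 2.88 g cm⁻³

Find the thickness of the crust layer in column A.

Take the compensation level at the base of the deeper column (depth z_c below the surface of column A) and equate Σ ρ_i t_i down to z_c; mantle fills any gap and the z_c terms cancel.
Column A: x×2.75 + (z_c − 0 − x)×3.27
Column B: 0.313×0 + 3.97×1.02 + 0.619×2.03 + 4.5×2.88 + (z_c − 0.313 − 9.089)×3.27
The z_c×3.27 term appears on both sides and cancels. Collect the known terms of each column as K = Σ(ρt)_known − 3.27 × (depth of known layers): K_A = 0 − 3.27×0 = 0; K_B = 18.26597 − 3.27×(0.313 + 9.089) = −12.47857.
Balance: K_A − x×(3.27 − 2.75) = K_B, so x = (K_A − K_B)/(3.27 − 2.75) = 12.4786/0.52 = 24 km.

24 km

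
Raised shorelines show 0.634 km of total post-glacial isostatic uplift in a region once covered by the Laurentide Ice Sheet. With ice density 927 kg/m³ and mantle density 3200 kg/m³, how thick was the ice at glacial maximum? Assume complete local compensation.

u = t ρ_ice/ρ_m → t = u ρ_m/ρ_ice = 0.634 km × 3200/927 = 2.19 km.

2.19 km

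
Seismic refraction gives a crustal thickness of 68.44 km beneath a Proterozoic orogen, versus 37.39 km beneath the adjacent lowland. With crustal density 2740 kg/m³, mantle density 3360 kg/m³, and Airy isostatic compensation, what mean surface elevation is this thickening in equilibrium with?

5.73 km

Excess crust Δ = 68.44 km − 37.39 km = 31.05 km, split between elevation h and root r with h + r = Δ.
Airy balance ρ_c h = (ρ_m − ρ_c) r gives r = h ρ_c/(ρ_m − ρ_c), so h (1 + ρ_c/(ρ_m − ρ_c)) = Δ, i.e. h = Δ (ρ_m − ρ_c)/ρ_m.
h = 31.05 km × 620/3360 = 5.73 km.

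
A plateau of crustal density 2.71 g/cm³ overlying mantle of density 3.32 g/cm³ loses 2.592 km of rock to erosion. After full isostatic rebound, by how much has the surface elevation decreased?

0.476 km

Rebound u = e ρ_c/ρ_m = 2.592 km × 2.71/3.32 = 2.116 km.
Net surface drop = e − u = 2.592 km − 2.116 km = e (ρ_m − ρ_c)/ρ_m = 0.476 km.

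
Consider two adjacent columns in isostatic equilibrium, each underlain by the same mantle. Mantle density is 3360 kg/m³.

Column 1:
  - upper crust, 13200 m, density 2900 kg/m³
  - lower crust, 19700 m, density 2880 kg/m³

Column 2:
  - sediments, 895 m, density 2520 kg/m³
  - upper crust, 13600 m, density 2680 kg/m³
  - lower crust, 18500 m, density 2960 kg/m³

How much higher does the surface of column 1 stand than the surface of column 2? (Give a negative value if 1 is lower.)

−557 m

For any compensation level in the mantle, the mantle terms cancel and isostasy reduces to e = (Σt_1 − Σt_2) − (Σ(ρt)_1 − Σ(ρt)_2) / ρ_m.
Σt_1 = 32900 m; Σt_2 = 32995 m; Σ(ρt)_1 = 95016000; Σ(ρt)_2 = 93463400 (in m·kg/m³).
e = (32900 − 32995) − (95016000 − 93463400) / 3360 = −557 m.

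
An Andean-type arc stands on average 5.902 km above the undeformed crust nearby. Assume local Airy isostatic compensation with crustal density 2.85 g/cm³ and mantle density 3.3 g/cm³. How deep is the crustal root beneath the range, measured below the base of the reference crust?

By Archimedes' principle applied to the lithosphere: the weight of the topography is balanced by the buoyancy of the root, ρ_c h = (ρ_m − ρ_c) r.
r = h · ρ_c / (ρ_m − ρ_c) = 5.902 km × 2.85 / (3.3 − 2.85) = 37.4 km.

37.4 km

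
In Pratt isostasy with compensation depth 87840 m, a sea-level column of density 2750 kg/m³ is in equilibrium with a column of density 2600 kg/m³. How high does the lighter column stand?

5070 m

ρ_ref D = ρ (D + h) → h = D (ρ_ref − ρ)/ρ.
h = 87840 m × (2750 − 2600)/2600 = 5070 m.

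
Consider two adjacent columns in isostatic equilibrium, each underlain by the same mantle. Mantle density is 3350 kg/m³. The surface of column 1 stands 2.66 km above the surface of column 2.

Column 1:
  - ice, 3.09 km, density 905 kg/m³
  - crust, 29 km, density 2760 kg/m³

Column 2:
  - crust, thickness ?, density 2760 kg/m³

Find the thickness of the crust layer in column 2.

Take the compensation level at the base of the deeper column (depth z_c below the surface of column 1) and equate Σ ρ_i t_i down to z_c; mantle fills any gap and the z_c terms cancel.
Column 1: 3.09×905 + 29×2760 + (z_c − 32.09)×3350
Column 2: 2.66×0 + x×2760 + (z_c − 2.66 − 0 − x)×3350
The z_c×3350 term appears on both sides and cancels. Collect the known terms of each column as K = Σ(ρt)_known − 3350 × (depth of known layers): K_1 = 82836.45 − 3350×32.09 = −24665.05; K_2 = 0 − 3350×(2.66 + 0) = −8911.
Balance: K_1 = K_2 − x×(3350 − 2760), so x = (K_2 − K_1)/(3350 − 2760) = 15754.1/590 = 26.7 km.

26.7 km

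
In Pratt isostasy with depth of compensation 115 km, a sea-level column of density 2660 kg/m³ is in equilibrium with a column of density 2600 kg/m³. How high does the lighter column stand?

2.65 km

ρ_ref D = ρ (D + h) → h = D (ρ_ref − ρ)/ρ.
h = 115 km × (2660 − 2600)/2600 = 2.65 km.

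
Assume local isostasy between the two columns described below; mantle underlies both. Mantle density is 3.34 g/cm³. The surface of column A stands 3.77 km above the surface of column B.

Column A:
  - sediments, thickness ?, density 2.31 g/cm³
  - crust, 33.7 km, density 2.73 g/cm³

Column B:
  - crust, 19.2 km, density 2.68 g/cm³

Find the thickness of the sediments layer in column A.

Take the compensation level at the base of the deeper column (depth z_c below the surface of column A) and equate Σ ρ_i t_i down to z_c; mantle fills any gap and the z_c terms cancel.
Column A: x×2.31 + 33.7×2.73 + (z_c − 33.7 − x)×3.34
Column B: 3.77×0 + 19.2×2.68 + (z_c − 3.77 − 19.2)×3.34
The z_c×3.34 term appears on both sides and cancels. Collect the known terms of each column as K = Σ(ρt)_known − 3.34 × (depth of known layers): K_A = 92.001 − 3.34×33.7 = −20.557; K_B = 51.456 − 3.34×(3.77 + 19.2) = −25.2638.
Balance: K_A − x×(3.34 − 2.31) = K_B, so x = (K_A − K_B)/(3.34 − 2.31) = 4.7068/1.03 = 4.57 km.

4.57 km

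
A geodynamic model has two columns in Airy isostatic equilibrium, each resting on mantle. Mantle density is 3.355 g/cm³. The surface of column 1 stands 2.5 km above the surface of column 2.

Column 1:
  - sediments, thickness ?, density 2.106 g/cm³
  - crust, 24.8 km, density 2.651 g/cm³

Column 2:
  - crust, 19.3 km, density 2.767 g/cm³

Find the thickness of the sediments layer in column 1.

Take the compensation level at the base of the deeper column (depth z_c below the surface of column 1) and equate Σ ρ_i t_i down to z_c; mantle fills any gap and the z_c terms cancel.
Column 1: x×2.106 + 24.8×2.651 + (z_c − 24.8 − x)×3.355
Column 2: 2.5×0 + 19.3×2.767 + (z_c − 2.5 − 19.3)×3.355
The z_c×3.355 term appears on both sides and cancels. Collect the known terms of each column as K = Σ(ρt)_known − 3.355 × (depth of known layers): K_1 = 65.7448 − 3.355×24.8 = −17.4592; K_2 = 53.4031 − 3.355×(2.5 + 19.3) = −19.7359.
Balance: K_1 − x×(3.355 − 2.106) = K_2, so x = (K_1 − K_2)/(3.355 − 2.106) = 2.2767/1.249 = 1.82 km.

1.82 km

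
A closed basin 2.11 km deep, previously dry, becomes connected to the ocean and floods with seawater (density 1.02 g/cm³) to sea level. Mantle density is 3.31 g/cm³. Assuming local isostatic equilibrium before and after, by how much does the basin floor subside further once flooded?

0.94 km

After flooding the water column is d + s deep. Its weight must equal the weight of mantle displaced by the extra subsidence s: (d + s) ρ_w = s ρ_m.
s = d ρ_w / (ρ_m − ρ_w) = 2.11 km × 1.02/(3.31 − 1.02) = 0.94 km.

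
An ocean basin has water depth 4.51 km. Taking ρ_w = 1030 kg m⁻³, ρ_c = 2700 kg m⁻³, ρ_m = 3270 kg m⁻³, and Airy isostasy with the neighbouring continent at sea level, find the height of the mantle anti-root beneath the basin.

By Archimedes' principle applied to the lithosphere: replacing crust with seawater at the top is compensated by replacing crust with mantle at the base: d (ρ_c − ρ_w) = a (ρ_m − ρ_c).
a = d (ρ_c − ρ_w)/(ρ_m − ρ_c) = 4.51 km × 1670/570 = 13.2 km.

13.2 km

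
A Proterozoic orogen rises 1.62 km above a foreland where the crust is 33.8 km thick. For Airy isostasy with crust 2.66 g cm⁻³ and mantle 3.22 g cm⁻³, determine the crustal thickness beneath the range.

43.1 km

Root depth r = h ρ_c / (ρ_m − ρ_c) = 1.62 km × 2.66 / 0.56 = 7.695 km.
Total thickness = T + h + r = 33.8 km + 1.62 km + 7.695 km = 43.1 km.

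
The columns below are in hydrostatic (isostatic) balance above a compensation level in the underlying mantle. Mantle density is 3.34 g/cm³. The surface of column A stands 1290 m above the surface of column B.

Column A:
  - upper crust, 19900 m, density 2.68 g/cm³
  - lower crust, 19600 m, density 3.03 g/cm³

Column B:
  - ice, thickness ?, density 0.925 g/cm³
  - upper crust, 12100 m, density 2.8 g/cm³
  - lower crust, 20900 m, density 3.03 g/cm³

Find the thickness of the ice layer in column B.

Take the compensation level at the base of the deeper column (depth z_c below the surface of column A) and equate Σ ρ_i t_i down to z_c; mantle fills any gap and the z_c terms cancel.
Column A: 19900×2.68 + 19600×3.03 + (z_c − 39500)×3.34
Column B: 1290×0 + x×0.925 + 12100×2.8 + 20900×3.03 + (z_c − 1290 − 33000 − x)×3.34
The z_c×3.34 term appears on both sides and cancels. Collect the known terms of each column as K = Σ(ρt)_known − 3.34 × (depth of known layers): K_A = 112720 − 3.34×39500 = −19210; K_B = 97207 − 3.34×(1290 + 33000) = −17321.6.
Balance: K_A = K_B − x×(3.34 − 0.925), so x = (K_B − K_A)/(3.34 − 0.925) = 1888.4/2.415 = 782 m.

782 m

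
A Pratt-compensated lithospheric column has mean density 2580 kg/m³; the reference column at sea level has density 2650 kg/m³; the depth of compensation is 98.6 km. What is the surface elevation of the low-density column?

ρ_ref D = ρ (D + h) → h = D (ρ_ref − ρ)/ρ.
h = 98.6 km × (2650 − 2580)/2580 = 2.68 km.

2.68 km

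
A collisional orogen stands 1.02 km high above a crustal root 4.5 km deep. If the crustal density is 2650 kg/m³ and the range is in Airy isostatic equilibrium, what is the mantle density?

3250 kg/m³

Airy balance: ρ_c h = (ρ_m − ρ_c) r → ρ_m = ρ_c (1 + h/r).
ρ_m = 2650 × (1 + 1.02 km/4.5 km) = 3250 kg/m³.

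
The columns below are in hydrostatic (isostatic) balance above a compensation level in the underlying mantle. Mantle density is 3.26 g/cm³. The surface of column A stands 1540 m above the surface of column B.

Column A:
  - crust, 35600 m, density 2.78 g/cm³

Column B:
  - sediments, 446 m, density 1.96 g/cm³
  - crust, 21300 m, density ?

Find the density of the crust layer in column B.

2.72 g/cm³

Take the compensation level at the base of the deeper column (depth z_c below the surface of column A) and equate Σ ρ_i t_i down to z_c; mantle fills any gap and the z_c terms cancel.
Column A: 35600×2.78 + (z_c − 35600)×3.26
Column B: 1540×0 + 446×1.96 + 21300×ρ + (z_c − 1540 − 21746)×3.26
The z_c×3.26 term appears on both sides and cancels. Collect the known terms of each column as K = Σ(ρt)_known − 3.26 × (depth of known layers): K_A = 98968 − 3.26×35600 = −17088; K_B = 874.16 − 3.26×(1540 + 21746) = −75038.2.
Balance: K_A = K_B + 21300×ρ, so ρ = (K_A − K_B)/21300 = 57950.2/21300 = 2.72 g/cm³.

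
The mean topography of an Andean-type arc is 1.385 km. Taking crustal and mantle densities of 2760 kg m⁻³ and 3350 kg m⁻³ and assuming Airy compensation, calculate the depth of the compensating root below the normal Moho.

6.48 km

Isostatic balance requires: the weight of the topography is balanced by the buoyancy of the root, ρ_c h = (ρ_m − ρ_c) r.
r = h · ρ_c / (ρ_m − ρ_c) = 1.385 km × 2760 / (3350 − 2760) = 6.48 km.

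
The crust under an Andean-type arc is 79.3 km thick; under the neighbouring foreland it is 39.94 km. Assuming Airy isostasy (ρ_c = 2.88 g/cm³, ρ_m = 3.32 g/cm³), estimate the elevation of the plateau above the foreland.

Excess crust Δ = 79.3 km − 39.94 km = 39.36 km, split between elevation h and root r with h + r = Δ.
Airy balance ρ_c h = (ρ_m − ρ_c) r gives r = h ρ_c/(ρ_m − ρ_c), so h (1 + ρ_c/(ρ_m − ρ_c)) = Δ, i.e. h = Δ (ρ_m − ρ_c)/ρ_m.
h = 39.36 km × 0.44/3.32 = 5.22 km.

5.22 km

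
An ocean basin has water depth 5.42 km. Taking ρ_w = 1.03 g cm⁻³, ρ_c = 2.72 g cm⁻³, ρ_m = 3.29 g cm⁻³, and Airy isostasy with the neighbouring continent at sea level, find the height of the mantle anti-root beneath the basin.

16.1 km

Equating mass per unit area of the two columns: replacing crust with seawater at the top is compensated by replacing crust with mantle at the base: d (ρ_c − ρ_w) = a (ρ_m − ρ_c).
a = d (ρ_c − ρ_w)/(ρ_m − ρ_c) = 5.42 km × 1.69/0.57 = 16.1 km.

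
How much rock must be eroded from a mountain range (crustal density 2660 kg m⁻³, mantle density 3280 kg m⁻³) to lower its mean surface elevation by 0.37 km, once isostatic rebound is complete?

Net drop Δ = e − u = e − e ρ_c/ρ_m = e (ρ_m − ρ_c)/ρ_m.
e = Δ ρ_m/(ρ_m − ρ_c) = 0.37 km × 3280/620 = 1.96 km.

1.96 km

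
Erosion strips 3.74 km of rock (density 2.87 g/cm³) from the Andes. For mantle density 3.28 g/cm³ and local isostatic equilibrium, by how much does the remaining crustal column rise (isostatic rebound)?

Unloading: uplift u = e ρ_c/ρ_m = 3.74 km × 2.87/3.28 = 3.27 km.

3.27 km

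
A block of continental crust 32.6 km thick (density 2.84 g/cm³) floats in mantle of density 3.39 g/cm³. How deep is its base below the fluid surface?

27.3 km

Draft d = t ρ_obj/ρ_fluid = 32.6 km × 2.84/3.39 = 27.3 km.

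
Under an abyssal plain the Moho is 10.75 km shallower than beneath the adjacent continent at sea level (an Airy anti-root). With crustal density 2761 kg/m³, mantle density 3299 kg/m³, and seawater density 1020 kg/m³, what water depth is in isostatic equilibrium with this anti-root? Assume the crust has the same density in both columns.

3.32 km

Replacing a thickness d of crust by seawater at the top must be balanced by replacing crust with mantle at the base: d (ρ_c − ρ_w) = a (ρ_m − ρ_c).
d = a (ρ_m − ρ_c)/(ρ_c − ρ_w) = 10.75 km × 538/1741 = 3.32 km.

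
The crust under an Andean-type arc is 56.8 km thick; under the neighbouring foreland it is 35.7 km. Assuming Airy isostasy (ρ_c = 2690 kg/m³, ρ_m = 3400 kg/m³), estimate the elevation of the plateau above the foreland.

4.41 km

Excess crust Δ = 56.8 km − 35.7 km = 21.1 km, split between elevation h and root r with h + r = Δ.
Airy balance ρ_c h = (ρ_m − ρ_c) r gives r = h ρ_c/(ρ_m − ρ_c), so h (1 + ρ_c/(ρ_m − ρ_c)) = Δ, i.e. h = Δ (ρ_m − ρ_c)/ρ_m.
h = 21.1 km × 710/3400 = 4.41 km.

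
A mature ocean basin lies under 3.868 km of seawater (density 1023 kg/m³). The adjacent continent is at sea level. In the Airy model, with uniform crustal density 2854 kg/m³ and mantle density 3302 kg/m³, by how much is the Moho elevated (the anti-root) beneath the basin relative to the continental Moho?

For local isostatic compensation: replacing crust with seawater at the top is compensated by replacing crust with mantle at the base: d (ρ_c − ρ_w) = a (ρ_m − ρ_c).
a = d (ρ_c − ρ_w)/(ρ_m − ρ_c) = 3.868 km × 1831/448 = 15.8 km.

15.8 km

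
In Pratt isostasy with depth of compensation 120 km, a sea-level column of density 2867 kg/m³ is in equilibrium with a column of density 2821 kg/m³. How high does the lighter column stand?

ρ_ref D = ρ (D + h) → h = D (ρ_ref − ρ)/ρ.
h = 120 km × (2867 − 2821)/2821 = 1.96 km.

1.96 km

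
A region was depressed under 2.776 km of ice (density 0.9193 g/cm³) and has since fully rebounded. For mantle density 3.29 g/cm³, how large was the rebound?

Removing the load lets mantle flow back in; uplift u satisfies ρ_ice t = ρ_m u.
u = t ρ_ice/ρ_m = 2.776 km × 0.9193/3.29 = 0.776 km.

0.776 km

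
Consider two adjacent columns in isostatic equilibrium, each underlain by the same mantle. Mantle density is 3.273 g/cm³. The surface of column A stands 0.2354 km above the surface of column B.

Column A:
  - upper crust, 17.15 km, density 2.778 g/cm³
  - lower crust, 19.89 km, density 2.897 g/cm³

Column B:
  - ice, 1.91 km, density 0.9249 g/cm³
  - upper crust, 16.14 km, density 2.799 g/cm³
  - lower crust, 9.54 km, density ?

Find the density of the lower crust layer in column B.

2.95 g/cm³

Take the compensation level at the base of the deeper column (depth z_c below the surface of column A) and equate Σ ρ_i t_i down to z_c; mantle fills any gap and the z_c terms cancel.
Column A: 17.15×2.778 + 19.89×2.897 + (z_c − 37.04)×3.273
Column B: 0.2354×0 + 1.91×0.9249 + 16.14×2.799 + 9.54×ρ + (z_c − 0.2354 − 27.59)×3.273
The z_c×3.273 term appears on both sides and cancels. Collect the known terms of each column as K = Σ(ρt)_known − 3.273 × (depth of known layers): K_A = 105.26403 − 3.273×37.04 = −15.96789; K_B = 46.942419 − 3.273×(0.2354 + 27.59) = −44.1301152.
Balance: K_A = K_B + 9.54×ρ, so ρ = (K_A − K_B)/9.54 = 28.1622/9.54 = 2.95 g/cm³.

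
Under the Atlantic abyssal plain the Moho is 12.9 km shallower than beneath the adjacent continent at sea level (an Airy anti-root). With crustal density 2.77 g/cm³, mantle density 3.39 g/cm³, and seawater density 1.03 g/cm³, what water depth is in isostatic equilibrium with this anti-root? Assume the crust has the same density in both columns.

4.6 km

Replacing a thickness d of crust by seawater at the top must be balanced by replacing crust with mantle at the base: d (ρ_c − ρ_w) = a (ρ_m − ρ_c).
d = a (ρ_m − ρ_c)/(ρ_c − ρ_w) = 12.9 km × 0.62/1.74 = 4.6 km.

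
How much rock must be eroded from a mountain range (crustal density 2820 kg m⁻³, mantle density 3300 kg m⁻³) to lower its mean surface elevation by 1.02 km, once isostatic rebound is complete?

Net drop Δ = e − u = e − e ρ_c/ρ_m = e (ρ_m − ρ_c)/ρ_m.
e = Δ ρ_m/(ρ_m − ρ_c) = 1.02 km × 3300/480 = 7.01 km.

7.01 km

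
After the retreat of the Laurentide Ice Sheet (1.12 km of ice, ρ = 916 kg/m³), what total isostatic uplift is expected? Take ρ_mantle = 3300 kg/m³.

Removing the load lets mantle flow back in; uplift u satisfies ρ_ice t = ρ_m u.
u = t ρ_ice/ρ_m = 1.12 km × 916/3300 = 0.311 km.

0.311 km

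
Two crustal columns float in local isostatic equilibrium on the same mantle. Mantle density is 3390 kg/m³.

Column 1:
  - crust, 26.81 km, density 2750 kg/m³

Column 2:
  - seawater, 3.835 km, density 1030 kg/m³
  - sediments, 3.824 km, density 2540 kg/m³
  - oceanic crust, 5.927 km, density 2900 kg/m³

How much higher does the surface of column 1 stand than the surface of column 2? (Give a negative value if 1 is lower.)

0.576 km

For any compensation level in the mantle, the mantle terms cancel and isostasy reduces to e = (Σt_1 − Σt_2) − (Σ(ρt)_1 − Σ(ρt)_2) / ρ_m.
Σt_1 = 26.81 km; Σt_2 = 13.586 km; Σ(ρt)_1 = 73727.5; Σ(ρt)_2 = 30851.31 (in km·kg/m³).
e = (26.81 − 13.586) − (73727.5 − 30851.31) / 3390 = 0.576 km.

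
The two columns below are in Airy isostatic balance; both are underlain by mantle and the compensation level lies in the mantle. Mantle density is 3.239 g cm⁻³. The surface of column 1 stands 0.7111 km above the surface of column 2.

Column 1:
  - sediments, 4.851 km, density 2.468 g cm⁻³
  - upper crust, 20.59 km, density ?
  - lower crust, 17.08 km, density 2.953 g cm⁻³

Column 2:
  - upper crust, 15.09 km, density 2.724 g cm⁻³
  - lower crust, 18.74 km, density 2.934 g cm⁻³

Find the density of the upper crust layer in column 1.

2.89 g cm⁻³

Take the compensation level at the base of the deeper column (depth z_c below the surface of column 1) and equate Σ ρ_i t_i down to z_c; mantle fills any gap and the z_c terms cancel.
Column 1: 4.851×2.468 + 20.59×ρ + 17.08×2.953 + (z_c − 42.521)×3.239
Column 2: 0.7111×0 + 15.09×2.724 + 18.74×2.934 + (z_c − 0.7111 − 33.83)×3.239
The z_c×3.239 term appears on both sides and cancels. Collect the known terms of each column as K = Σ(ρt)_known − 3.239 × (depth of known layers): K_1 = 62.409508 − 3.239×42.521 = −75.316011; K_2 = 96.08832 − 3.239×(0.7111 + 33.83) = −15.7903029.
Balance: K_1 + 20.59×ρ = K_2, so ρ = (K_2 − K_1)/20.59 = 59.5257/20.59 = 2.89 g cm⁻³.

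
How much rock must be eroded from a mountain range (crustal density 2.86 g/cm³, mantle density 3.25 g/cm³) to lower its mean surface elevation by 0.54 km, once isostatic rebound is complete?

4.5 km

Net drop Δ = e − u = e − e ρ_c/ρ_m = e (ρ_m − ρ_c)/ρ_m.
e = Δ ρ_m/(ρ_m − ρ_c) = 0.54 km × 3.25/0.39 = 4.5 km.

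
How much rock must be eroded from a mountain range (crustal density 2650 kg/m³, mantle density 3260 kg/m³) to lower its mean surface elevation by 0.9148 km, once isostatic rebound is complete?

Net drop Δ = e − u = e − e ρ_c/ρ_m = e (ρ_m − ρ_c)/ρ_m.
e = Δ ρ_m/(ρ_m − ρ_c) = 0.9148 km × 3260/610 = 4.89 km.

4.89 km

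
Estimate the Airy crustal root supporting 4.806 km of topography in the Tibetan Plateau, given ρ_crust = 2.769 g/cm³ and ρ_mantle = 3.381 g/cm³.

Balancing pressure at the compensation depth: the weight of the topography is balanced by the buoyancy of the root, ρ_c h = (ρ_m − ρ_c) r.
r = h · ρ_c / (ρ_m − ρ_c) = 4.806 km × 2.769 / (3.381 − 2.769) = 21.7 km.

21.7 km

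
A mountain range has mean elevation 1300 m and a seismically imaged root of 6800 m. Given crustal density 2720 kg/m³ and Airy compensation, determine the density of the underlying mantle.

3240 kg/m³

Airy balance: ρ_c h = (ρ_m − ρ_c) r → ρ_m = ρ_c (1 + h/r).
ρ_m = 2720 × (1 + 1300 m/6800 m) = 3240 kg/m³.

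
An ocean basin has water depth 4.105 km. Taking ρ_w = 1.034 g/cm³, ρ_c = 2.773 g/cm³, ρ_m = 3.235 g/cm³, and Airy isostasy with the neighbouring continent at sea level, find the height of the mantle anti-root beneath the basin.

For local isostatic compensation: replacing crust with seawater at the top is compensated by replacing crust with mantle at the base: d (ρ_c − ρ_w) = a (ρ_m − ρ_c).
a = d (ρ_c − ρ_w)/(ρ_m − ρ_c) = 4.105 km × 1.739/0.462 = 15.5 km.

15.5 km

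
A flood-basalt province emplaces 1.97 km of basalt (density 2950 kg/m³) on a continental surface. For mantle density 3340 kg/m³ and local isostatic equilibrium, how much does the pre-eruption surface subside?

1.74 km

Subaerial loading: s = t ρ_load / ρ_m.
s = 1.97 km × 2950/3340 = 1.74 km.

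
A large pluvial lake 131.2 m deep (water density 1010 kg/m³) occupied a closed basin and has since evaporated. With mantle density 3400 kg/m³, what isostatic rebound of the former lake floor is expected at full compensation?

39 m

u = d ρ_w/ρ_m = 131.2 m × 1010/3400 = 39 m.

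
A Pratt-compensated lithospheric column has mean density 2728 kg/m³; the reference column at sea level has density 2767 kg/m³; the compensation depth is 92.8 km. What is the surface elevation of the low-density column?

1.33 km

ρ_ref D = ρ (D + h) → h = D (ρ_ref − ρ)/ρ.
h = 92.8 km × (2767 − 2728)/2728 = 1.33 km.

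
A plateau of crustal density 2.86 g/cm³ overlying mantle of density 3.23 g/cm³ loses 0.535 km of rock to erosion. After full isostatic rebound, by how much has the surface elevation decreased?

Rebound u = e ρ_c/ρ_m = 0.535 km × 2.86/3.23 = 0.4737 km.
Net surface drop = e − u = 0.535 km − 0.4737 km = e (ρ_m − ρ_c)/ρ_m = 0.0613 km.

0.0613 km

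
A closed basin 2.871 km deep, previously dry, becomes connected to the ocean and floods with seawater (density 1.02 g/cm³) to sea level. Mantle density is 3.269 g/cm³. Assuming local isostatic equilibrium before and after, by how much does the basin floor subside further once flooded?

After flooding the water column is d + s deep. Its weight must equal the weight of mantle displaced by the extra subsidence s: (d + s) ρ_w = s ρ_m.
s = d ρ_w / (ρ_m − ρ_w) = 2.871 km × 1.02/(3.269 − 1.02) = 1.3 km.

1.3 km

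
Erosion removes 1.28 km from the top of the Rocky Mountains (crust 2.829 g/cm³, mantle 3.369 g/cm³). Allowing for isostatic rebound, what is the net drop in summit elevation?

Rebound u = e ρ_c/ρ_m = 1.28 km × 2.829/3.369 = 1.075 km.
Net surface drop = e − u = 1.28 km − 1.075 km = e (ρ_m − ρ_c)/ρ_m = 0.205 km.

0.205 km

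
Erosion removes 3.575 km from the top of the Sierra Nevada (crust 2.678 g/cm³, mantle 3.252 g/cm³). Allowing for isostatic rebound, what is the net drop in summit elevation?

0.631 km

Rebound u = e ρ_c/ρ_m = 3.575 km × 2.678/3.252 = 2.944 km.
Net surface drop = e − u = 3.575 km − 2.944 km = e (ρ_m − ρ_c)/ρ_m = 0.631 km.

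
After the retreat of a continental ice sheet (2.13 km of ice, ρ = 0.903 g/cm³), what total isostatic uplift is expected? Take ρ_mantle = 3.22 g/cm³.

Removing the load lets mantle flow back in; uplift u satisfies ρ_ice t = ρ_m u.
u = t ρ_ice/ρ_m = 2.13 km × 0.903/3.22 = 0.597 km.

0.597 km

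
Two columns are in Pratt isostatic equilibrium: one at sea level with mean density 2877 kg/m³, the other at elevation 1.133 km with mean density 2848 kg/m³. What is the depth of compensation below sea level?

111 km

ρ_ref D = ρ (D + h) → D (ρ_ref − ρ) = ρ h.
D = ρ h/(ρ_ref − ρ) = 2848 × 1.133 km/(2877 − 2848) = 111 km.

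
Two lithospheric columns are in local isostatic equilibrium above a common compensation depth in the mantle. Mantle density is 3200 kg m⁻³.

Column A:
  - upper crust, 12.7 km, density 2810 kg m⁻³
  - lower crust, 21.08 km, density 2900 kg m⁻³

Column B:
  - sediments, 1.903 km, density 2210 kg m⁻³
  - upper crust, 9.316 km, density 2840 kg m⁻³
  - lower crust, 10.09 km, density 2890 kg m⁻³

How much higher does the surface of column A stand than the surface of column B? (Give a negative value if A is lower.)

For any compensation level in the mantle, the mantle terms cancel and isostasy reduces to e = (Σt_A − Σt_B) − (Σ(ρt)_A − Σ(ρt)_B) / ρ_m.
Σt_A = 33.78 km; Σt_B = 21.309 km; Σ(ρt)_A = 96819; Σ(ρt)_B = 59823.17 (in km·kg m⁻³).
e = (33.78 − 21.309) − (96819 − 59823.17) / 3200 = 0.91 km.

0.91 km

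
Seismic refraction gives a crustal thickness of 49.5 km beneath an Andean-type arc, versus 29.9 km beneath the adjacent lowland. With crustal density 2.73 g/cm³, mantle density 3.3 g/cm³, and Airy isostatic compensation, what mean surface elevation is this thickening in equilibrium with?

Excess crust Δ = 49.5 km − 29.9 km = 19.6 km, split between elevation h and root r with h + r = Δ.
Airy balance ρ_c h = (ρ_m − ρ_c) r gives r = h ρ_c/(ρ_m − ρ_c), so h (1 + ρ_c/(ρ_m − ρ_c)) = Δ, i.e. h = Δ (ρ_m − ρ_c)/ρ_m.
h = 19.6 km × 0.57/3.3 = 3.39 km.

3.39 km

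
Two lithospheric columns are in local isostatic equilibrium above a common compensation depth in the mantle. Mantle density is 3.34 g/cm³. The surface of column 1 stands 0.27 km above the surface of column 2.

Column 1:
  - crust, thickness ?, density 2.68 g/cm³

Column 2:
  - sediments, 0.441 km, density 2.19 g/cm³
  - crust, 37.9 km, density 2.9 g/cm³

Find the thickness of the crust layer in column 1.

Take the compensation level at the base of the deeper column (depth z_c below the surface of column 1) and equate Σ ρ_i t_i down to z_c; mantle fills any gap and the z_c terms cancel.
Column 1: x×2.68 + (z_c − 0 − x)×3.34
Column 2: 0.27×0 + 0.441×2.19 + 37.9×2.9 + (z_c − 0.27 − 38.341)×3.34
The z_c×3.34 term appears on both sides and cancels. Collect the known terms of each column as K = Σ(ρt)_known − 3.34 × (depth of known layers): K_1 = 0 − 3.34×0 = 0; K_2 = 110.87579 − 3.34×(0.27 + 38.341) = −18.08495.
Balance: K_1 − x×(3.34 − 2.68) = K_2, so x = (K_1 − K_2)/(3.34 − 2.68) = 18.0849/0.66 = 27.4 km.

27.4 km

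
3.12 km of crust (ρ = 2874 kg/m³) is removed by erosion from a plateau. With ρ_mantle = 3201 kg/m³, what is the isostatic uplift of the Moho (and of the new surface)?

Unloading: uplift u = e ρ_c/ρ_m = 3.12 km × 2874/3201 = 2.8 km.

2.8 km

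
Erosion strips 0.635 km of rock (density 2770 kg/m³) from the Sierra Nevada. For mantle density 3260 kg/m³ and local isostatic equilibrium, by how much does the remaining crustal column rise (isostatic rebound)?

0.54 km

Unloading: uplift u = e ρ_c/ρ_m = 0.635 km × 2770/3260 = 0.54 km.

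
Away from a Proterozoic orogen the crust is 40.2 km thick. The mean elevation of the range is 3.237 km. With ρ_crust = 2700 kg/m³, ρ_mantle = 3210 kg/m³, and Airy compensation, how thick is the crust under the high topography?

60.6 km

Root depth r = h ρ_c / (ρ_m − ρ_c) = 3.237 km × 2700 / 510 = 17.14 km.
Total thickness = T + h + r = 40.2 km + 3.237 km + 17.14 km = 60.6 km.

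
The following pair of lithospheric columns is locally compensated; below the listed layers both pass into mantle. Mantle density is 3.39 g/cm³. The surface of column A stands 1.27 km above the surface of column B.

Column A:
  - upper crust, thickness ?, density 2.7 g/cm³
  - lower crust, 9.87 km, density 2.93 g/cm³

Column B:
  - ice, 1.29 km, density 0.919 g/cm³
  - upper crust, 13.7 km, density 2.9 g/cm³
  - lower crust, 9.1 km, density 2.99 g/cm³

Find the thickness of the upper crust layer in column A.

Take the compensation level at the base of the deeper column (depth z_c below the surface of column A) and equate Σ ρ_i t_i down to z_c; mantle fills any gap and the z_c terms cancel.
Column A: x×2.7 + 9.87×2.93 + (z_c − 9.87 − x)×3.39
Column B: 1.27×0 + 1.29×0.919 + 13.7×2.9 + 9.1×2.99 + (z_c − 1.27 − 24.09)×3.39
The z_c×3.39 term appears on both sides and cancels. Collect the known terms of each column as K = Σ(ρt)_known − 3.39 × (depth of known layers): K_A = 28.9191 − 3.39×9.87 = −4.5402; K_B = 68.12451 − 3.39×(1.27 + 24.09) = −17.84589.
Balance: K_A − x×(3.39 − 2.7) = K_B, so x = (K_A − K_B)/(3.39 − 2.7) = 13.3057/0.69 = 19.3 km.

19.3 km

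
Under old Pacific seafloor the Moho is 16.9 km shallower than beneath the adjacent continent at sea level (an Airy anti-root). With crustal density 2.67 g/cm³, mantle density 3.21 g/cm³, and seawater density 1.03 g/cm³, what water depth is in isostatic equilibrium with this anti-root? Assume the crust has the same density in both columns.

5.56 km

Replacing a thickness d of crust by seawater at the top must be balanced by replacing crust with mantle at the base: d (ρ_c − ρ_w) = a (ρ_m − ρ_c).
d = a (ρ_m − ρ_c)/(ρ_c − ρ_w) = 16.9 km × 0.54/1.64 = 5.56 km.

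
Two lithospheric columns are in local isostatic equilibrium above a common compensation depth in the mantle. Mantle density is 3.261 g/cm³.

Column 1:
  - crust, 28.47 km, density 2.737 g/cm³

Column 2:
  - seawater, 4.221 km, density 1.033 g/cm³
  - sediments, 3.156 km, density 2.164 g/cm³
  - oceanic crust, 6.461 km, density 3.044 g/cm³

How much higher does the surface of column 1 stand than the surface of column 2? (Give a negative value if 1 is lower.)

For any compensation level in the mantle, the mantle terms cancel and isostasy reduces to e = (Σt_1 − Σt_2) − (Σ(ρt)_1 − Σ(ρt)_2) / ρ_m.
Σt_1 = 28.47 km; Σt_2 = 13.838 km; Σ(ρt)_1 = 77.92239; Σ(ρt)_2 = 30.857161 (in km·g/cm³).
e = (28.47 − 13.838) − (77.92239 − 30.857161) / 3.261 = 0.199 km.

0.199 km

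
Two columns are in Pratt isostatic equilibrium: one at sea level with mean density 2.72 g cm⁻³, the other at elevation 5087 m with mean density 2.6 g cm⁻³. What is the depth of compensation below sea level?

ρ_ref D = ρ (D + h) → D (ρ_ref − ρ) = ρ h.
D = ρ h/(ρ_ref − ρ) = 2.6 × 5087 m/(2.72 − 2.6) = 110000 m.

110000 m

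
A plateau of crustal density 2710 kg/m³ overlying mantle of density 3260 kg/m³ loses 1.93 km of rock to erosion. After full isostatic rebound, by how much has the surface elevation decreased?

Rebound u = e ρ_c/ρ_m = 1.93 km × 2710/3260 = 1.604 km.
Net surface drop = e − u = 1.93 km − 1.604 km = e (ρ_m − ρ_c)/ρ_m = 0.326 km.

0.326 km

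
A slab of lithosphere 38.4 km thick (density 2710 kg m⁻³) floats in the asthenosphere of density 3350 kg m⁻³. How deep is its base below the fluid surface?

31.1 km

Draft d = t ρ_obj/ρ_fluid = 38.4 km × 2710/3350 = 31.1 km.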